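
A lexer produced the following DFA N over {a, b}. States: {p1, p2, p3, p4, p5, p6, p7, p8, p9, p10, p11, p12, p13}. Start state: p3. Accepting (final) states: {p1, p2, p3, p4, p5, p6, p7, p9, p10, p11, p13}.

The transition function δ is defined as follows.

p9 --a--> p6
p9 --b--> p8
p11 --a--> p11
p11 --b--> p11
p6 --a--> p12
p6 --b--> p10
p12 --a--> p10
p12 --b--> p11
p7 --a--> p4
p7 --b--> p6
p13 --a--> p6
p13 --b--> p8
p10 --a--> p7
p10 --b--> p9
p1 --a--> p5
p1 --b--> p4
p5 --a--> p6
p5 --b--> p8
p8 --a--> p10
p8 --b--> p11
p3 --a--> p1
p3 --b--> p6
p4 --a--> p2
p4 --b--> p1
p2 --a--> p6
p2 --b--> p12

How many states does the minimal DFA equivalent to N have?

7

Reachable states from the start: {p1,p2,p3,p4,p5,p6,p7,p8,p9,p10,p11,p12}. Unreachable: {p13} — drop them.
Start with accepting vs non-accepting: {p1,p2,p3,p4,p5,p6,p7,p9,p10,p11} | {p8,p12}.
Split {p1,p2,p3,p4,p5,p6,p7,p9,p10,p11} by δ(·,a) → {p1,p2,p3,p4,p5,p7,p9,p10,p11} and {p6}.
On input a, block {p1,p2,p3,p4,p5,p7,p9,p10,p11} splits into {p1,p3,p4,p7,p10,p11} and {p2,p5,p9}.
On input a, block {p1,p3,p4,p7,p10,p11} splits into {p3,p7,p10,p11} and {p1,p4}.
Split {p3,p7,p10,p11} by δ(·,a) → {p3,p7} and {p10,p11}.
Split {p10,p11} by δ(·,a) → {p10} and {p11}.
No further refinement is possible. Final partition (7 blocks): {p3,p7} | {p8,p12} | {p6} | {p2,p5,p9} | {p1,p4} | {p10} | {p11}.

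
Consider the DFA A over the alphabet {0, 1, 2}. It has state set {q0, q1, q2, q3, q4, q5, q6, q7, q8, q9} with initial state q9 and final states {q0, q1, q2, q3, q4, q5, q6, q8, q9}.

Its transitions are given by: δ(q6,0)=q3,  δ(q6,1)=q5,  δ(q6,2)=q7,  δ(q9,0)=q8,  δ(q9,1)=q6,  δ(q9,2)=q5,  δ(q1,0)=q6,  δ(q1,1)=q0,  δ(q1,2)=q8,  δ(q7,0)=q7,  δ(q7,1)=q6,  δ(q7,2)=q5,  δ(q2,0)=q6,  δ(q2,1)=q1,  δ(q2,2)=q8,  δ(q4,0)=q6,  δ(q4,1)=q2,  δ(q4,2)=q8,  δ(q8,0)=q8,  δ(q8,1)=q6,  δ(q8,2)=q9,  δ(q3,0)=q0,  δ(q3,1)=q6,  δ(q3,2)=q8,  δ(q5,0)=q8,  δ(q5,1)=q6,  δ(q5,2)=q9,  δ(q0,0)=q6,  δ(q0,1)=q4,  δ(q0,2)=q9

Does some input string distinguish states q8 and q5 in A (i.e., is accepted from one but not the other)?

No

All states are reachable from the start state.
Initial partition by acceptance: {q0,q1,q2,q3,q4,q5,q6,q8,q9} | {q7}.
Split {q0,q1,q2,q3,q4,q5,q6,q8,q9} by δ(·,2) → {q0,q1,q2,q3,q4,q5,q8,q9} and {q6}.
Refine {q0,q1,q2,q3,q4,q5,q8,q9} on symbol 0: members go to different blocks, giving {q0,q1,q2,q4} and {q3,q5,q8,q9}.
Refine {q3,q5,q8,q9} on symbol 0: members go to different blocks, giving {q5,q8,q9} and {q3}.
Stable partition: {q0,q1,q2,q4} | {q7} | {q6} | {q5,q8,q9} | {q3} — 5 equivalence classes.
q8 and q5 lie in the same block of the stable partition, so they are equivalent — no string distinguishes them.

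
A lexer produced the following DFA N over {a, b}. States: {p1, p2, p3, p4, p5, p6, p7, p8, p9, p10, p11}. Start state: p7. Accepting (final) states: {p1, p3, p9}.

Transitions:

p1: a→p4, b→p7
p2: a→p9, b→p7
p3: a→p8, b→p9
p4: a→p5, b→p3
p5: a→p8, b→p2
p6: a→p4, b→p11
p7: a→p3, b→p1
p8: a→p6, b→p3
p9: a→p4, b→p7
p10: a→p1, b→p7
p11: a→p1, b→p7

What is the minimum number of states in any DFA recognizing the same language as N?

States {p10} cannot be reached from the start state, so discard them.
P0 = {p1,p3,p9} | {p2,p4,p5,p6,p7,p8,p11}.
Refine {p1,p3,p9} on symbol b: members go to different blocks, giving {p1,p9} and {p3}.
On input a, block {p2,p4,p5,p6,p7,p8,p11} splits into {p4,p5,p6,p8} and {p2,p11} and {p7}.
Split {p4,p5,p6,p8} by δ(·,b) → {p4,p8} and {p5,p6}.
Stable partition: {p1,p9} | {p4,p8} | {p3} | {p2,p11} | {p7} | {p5,p6} — 6 equivalence classes.

6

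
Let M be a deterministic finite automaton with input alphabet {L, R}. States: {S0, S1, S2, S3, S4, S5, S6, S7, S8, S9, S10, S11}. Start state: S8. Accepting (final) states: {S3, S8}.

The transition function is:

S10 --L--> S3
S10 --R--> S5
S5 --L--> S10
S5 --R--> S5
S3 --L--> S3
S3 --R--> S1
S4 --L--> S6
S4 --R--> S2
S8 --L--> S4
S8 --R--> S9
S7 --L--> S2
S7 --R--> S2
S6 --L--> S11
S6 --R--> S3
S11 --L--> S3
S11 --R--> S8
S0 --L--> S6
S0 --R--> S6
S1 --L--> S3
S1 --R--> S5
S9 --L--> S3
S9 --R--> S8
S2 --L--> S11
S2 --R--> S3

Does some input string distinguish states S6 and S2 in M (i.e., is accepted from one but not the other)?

No

States {S0,S7} cannot be reached from the start state, so discard them.
Start with accepting vs non-accepting: {S3,S8} | {S1,S2,S4,S5,S6,S9,S10,S11}.
Split {S3,S8} by δ(·,L) → {S3} and {S8}.
Split {S1,S2,S4,S5,S6,S9,S10,S11} by δ(·,L) → {S1,S9,S10,S11} and {S2,S4,S5,S6}.
Split {S1,S9,S10,S11} by δ(·,R) → {S1,S10} and {S9,S11}.
Split {S2,S4,S5,S6} by δ(·,L) → {S2,S6} and {S4} and {S5}.
No further refinement is possible. Final partition (7 blocks): {S3} | {S1,S10} | {S8} | {S2,S6} | {S9,S11} | {S4} | {S5}.
S6 and S2 lie in the same block of the stable partition, so they are equivalent — no string distinguishes them.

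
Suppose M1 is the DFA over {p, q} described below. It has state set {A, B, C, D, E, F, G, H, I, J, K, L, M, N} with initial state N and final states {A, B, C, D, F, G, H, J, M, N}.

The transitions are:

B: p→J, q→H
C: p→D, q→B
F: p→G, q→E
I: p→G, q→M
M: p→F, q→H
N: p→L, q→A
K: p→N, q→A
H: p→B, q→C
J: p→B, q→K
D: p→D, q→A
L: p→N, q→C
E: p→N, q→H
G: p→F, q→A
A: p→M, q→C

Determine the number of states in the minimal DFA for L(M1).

8

States {I} cannot be reached from the start state, so discard them.
Start with accepting vs non-accepting: {A,B,C,D,F,G,H,J,M,N} | {E,K,L}.
On input p, block {A,B,C,D,F,G,H,J,M,N} splits into {A,B,C,D,F,G,H,J,M} and {N}.
On input q, block {A,B,C,D,F,G,H,J,M} splits into {A,B,C,D,G,H,M} and {F,J}.
On input p, block {A,B,C,D,G,H,M} splits into {A,C,D,H} and {B,G,M}.
Split {A,C,D,H} by δ(·,p) → {A,H} and {C,D}.
Refine {E,K,L} on symbol q: members go to different blocks, giving {E,K} and {L}.
Split {C,D} by δ(·,q) → {C} and {D}.
Stable partition: {A,H} | {E,K} | {N} | {F,J} | {B,G,M} | {C} | {L} | {D} — 8 equivalence classes.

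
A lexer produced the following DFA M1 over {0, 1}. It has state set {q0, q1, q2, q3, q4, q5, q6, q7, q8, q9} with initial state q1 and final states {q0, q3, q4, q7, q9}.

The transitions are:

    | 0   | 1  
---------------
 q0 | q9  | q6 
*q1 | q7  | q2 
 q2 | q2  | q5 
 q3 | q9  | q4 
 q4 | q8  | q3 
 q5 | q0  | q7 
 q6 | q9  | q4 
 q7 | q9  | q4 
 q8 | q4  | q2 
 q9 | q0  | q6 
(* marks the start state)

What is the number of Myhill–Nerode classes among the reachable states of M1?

Initial partition by acceptance: {q0,q3,q4,q7,q9} | {q1,q2,q5,q6,q8}.
On input 0, block {q0,q3,q4,q7,q9} splits into {q0,q3,q7,q9} and {q4}.
On input 1, block {q0,q3,q7,q9} splits into {q0,q9} and {q3,q7}.
Split {q1,q2,q5,q6,q8} by δ(·,0) → {q5,q6} and {q1} and {q2} and {q8}.
Refine {q5,q6} on symbol 1: members go to different blocks, giving {q5} and {q6}.
No further refinement is possible. Final partition (8 blocks): {q0,q9} | {q5} | {q4} | {q3,q7} | {q1} | {q2} | {q8} | {q6}.

8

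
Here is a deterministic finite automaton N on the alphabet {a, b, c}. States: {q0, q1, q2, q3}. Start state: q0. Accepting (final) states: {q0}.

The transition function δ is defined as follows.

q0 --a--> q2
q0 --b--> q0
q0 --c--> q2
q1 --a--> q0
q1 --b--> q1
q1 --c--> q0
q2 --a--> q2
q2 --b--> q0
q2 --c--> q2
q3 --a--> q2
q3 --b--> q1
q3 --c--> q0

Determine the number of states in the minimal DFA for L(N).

First remove the unreachable states {q1,q3}; 2 states remain.
Initial partition by acceptance: {q0} | {q2}.
Stable partition: {q0} | {q2} — 2 equivalence classes.

2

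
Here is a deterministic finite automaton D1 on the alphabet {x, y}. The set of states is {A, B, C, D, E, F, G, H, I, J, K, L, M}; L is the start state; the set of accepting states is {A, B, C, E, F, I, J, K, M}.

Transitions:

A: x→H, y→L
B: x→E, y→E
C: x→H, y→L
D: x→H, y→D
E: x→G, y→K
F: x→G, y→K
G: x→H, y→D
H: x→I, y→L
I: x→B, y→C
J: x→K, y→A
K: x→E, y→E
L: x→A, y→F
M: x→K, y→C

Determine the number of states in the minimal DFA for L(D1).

States {J,M} cannot be reached from the start state, so discard them.
P0 = {A,B,C,E,F,I,K} | {D,G,H,L}.
On input x, block {A,B,C,E,F,I,K} splits into {A,C,E,F} and {B,I,K}.
Split {A,C,E,F} by δ(·,y) → {A,C} and {E,F}.
Refine {D,G,H,L} on symbol x: members go to different blocks, giving {D,G} and {H} and {L}.
On input x, block {B,I,K} splits into {B,K} and {I}.
No further refinement is possible. Final partition (7 blocks): {A,C} | {D,G} | {B,K} | {E,F} | {H} | {L} | {I}.

7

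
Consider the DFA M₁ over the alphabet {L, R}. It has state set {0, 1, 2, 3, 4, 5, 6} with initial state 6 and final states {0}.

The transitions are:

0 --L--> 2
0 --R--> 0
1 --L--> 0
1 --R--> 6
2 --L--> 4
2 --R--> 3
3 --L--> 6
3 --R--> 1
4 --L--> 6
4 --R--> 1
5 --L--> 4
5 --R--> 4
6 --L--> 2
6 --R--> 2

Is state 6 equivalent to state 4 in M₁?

No

First remove the unreachable states {5}; 6 states remain.
P0 = {0} | {1,2,3,4,6}.
On input L, block {1,2,3,4,6} splits into {2,3,4,6} and {1}.
Split {2,3,4,6} by δ(·,R) → {2,6} and {3,4}.
Refine {2,6} on symbol L: members go to different blocks, giving {2} and {6}.
No further refinement is possible. Final partition (5 blocks): {0} | {2} | {1} | {3,4} | {6}.
6 and 4 end up in different blocks, so they are distinguishable. For instance, the string 'RL' is accepted from only 4.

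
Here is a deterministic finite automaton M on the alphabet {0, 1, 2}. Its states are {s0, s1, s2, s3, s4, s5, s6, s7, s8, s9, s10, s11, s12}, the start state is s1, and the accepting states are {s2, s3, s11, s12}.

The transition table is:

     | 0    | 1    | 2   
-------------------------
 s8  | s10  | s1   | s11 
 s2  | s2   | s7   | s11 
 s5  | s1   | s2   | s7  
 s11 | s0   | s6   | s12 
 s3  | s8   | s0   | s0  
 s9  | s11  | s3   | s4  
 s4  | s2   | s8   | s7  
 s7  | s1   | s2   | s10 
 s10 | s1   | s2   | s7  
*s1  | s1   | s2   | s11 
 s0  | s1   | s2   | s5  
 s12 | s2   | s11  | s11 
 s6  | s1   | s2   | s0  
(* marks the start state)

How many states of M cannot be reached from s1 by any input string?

Starting at s1 and following transitions, the reachable set is {s0, s1, s2, s5, s6, s7, s10, s11, s12}. That leaves s3, s4, s8, s9 unreachable — 4 in total.

4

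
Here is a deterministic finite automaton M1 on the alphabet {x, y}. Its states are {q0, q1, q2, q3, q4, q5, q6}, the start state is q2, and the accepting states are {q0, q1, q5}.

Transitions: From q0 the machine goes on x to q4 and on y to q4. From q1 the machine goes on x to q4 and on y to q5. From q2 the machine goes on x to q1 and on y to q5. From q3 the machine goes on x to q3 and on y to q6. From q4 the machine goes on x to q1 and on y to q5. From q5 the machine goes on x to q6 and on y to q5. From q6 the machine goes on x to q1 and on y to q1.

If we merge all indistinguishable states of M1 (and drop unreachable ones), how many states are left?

First remove the unreachable states {q0,q3}; 5 states remain.
P0 = {q1,q5} | {q2,q4,q6}.
The partition is now stable with 2 blocks: {q1,q5} | {q2,q4,q6}.

2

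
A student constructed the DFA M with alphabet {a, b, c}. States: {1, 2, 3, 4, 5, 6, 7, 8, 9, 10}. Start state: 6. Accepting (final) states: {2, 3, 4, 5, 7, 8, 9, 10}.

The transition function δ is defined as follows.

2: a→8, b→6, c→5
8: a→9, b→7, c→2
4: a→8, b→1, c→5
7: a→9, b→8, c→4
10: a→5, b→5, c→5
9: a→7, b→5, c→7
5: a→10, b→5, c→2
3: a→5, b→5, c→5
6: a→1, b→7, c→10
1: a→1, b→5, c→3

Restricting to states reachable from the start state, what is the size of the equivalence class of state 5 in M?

All states are reachable from the start state.
P0 = {2,3,4,5,7,8,9,10} | {1,6}.
Refine {2,3,4,5,7,8,9,10} on symbol b: members go to different blocks, giving {3,5,7,8,9,10} and {2,4}.
Split {3,5,7,8,9,10} by δ(·,c) → {3,9,10} and {5,7,8}.
No further refinement is possible. Final partition (4 blocks): {3,9,10} | {1,6} | {2,4} | {5,7,8}.
State 5 belongs to the block {5,7,8}, which has 3 states.

3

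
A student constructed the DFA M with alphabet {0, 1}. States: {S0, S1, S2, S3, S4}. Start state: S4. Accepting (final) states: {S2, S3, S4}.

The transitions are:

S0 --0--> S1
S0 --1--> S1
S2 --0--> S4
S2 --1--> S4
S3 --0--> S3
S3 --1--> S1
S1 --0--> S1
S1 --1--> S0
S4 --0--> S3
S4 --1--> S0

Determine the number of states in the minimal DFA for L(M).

States {S2} cannot be reached from the start state, so discard them.
Initial partition by acceptance: {S3,S4} | {S0,S1}.
The partition is now stable with 2 blocks: {S3,S4} | {S0,S1}.

2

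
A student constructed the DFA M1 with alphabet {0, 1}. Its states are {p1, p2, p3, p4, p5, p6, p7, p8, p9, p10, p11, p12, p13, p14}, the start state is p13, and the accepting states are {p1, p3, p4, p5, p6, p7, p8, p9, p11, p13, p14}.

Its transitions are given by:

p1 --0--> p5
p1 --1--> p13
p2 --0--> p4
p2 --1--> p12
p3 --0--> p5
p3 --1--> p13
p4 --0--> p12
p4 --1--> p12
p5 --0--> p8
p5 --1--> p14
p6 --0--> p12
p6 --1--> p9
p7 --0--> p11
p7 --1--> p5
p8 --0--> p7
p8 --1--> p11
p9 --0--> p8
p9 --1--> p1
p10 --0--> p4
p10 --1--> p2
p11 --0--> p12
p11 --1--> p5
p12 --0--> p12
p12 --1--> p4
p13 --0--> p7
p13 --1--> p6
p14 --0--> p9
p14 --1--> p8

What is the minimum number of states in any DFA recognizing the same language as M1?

7

Reachable states from the start: {p1,p4,p5,p6,p7,p8,p9,p11,p12,p13,p14}. Unreachable: {p2,p3,p10} — drop them.
P0 = {p1,p4,p5,p6,p7,p8,p9,p11,p13,p14} | {p12}.
On input 0, block {p1,p4,p5,p6,p7,p8,p9,p11,p13,p14} splits into {p1,p5,p7,p8,p9,p13,p14} and {p4,p6,p11}.
Split {p1,p5,p7,p8,p9,p13,p14} by δ(·,0) → {p1,p5,p8,p9,p13,p14} and {p7}.
On input 0, block {p1,p5,p8,p9,p13,p14} splits into {p1,p5,p9,p14} and {p8,p13}.
Split {p1,p5,p9,p14} by δ(·,0) → {p1,p14} and {p5,p9}.
Refine {p4,p6,p11} on symbol 1: members go to different blocks, giving {p6,p11} and {p4}.
The partition is now stable with 7 blocks: {p1,p14} | {p12} | {p6,p11} | {p7} | {p8,p13} | {p5,p9} | {p4}.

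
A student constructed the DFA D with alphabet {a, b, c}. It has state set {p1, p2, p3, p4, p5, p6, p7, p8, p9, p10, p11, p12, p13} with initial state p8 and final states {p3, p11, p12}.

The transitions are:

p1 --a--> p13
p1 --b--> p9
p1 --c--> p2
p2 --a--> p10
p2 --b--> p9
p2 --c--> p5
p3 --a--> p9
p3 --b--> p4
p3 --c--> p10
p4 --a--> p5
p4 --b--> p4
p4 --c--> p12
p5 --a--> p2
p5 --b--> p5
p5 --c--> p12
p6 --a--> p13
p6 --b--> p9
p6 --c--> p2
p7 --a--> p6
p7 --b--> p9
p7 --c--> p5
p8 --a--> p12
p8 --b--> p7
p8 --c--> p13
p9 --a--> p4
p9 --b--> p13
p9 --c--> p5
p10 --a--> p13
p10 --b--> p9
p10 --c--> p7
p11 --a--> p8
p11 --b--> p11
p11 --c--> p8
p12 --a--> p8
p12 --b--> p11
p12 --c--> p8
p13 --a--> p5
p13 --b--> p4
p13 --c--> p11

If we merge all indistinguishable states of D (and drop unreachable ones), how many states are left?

Reachable states from the start: {p2,p4,p5,p6,p7,p8,p9,p10,p11,p12,p13}. Unreachable: {p1,p3} — drop them.
Start with accepting vs non-accepting: {p11,p12} | {p2,p4,p5,p6,p7,p8,p9,p10,p13}.
On input a, block {p2,p4,p5,p6,p7,p8,p9,p10,p13} splits into {p2,p4,p5,p6,p7,p9,p10,p13} and {p8}.
On input c, block {p2,p4,p5,p6,p7,p9,p10,p13} splits into {p2,p6,p7,p9,p10} and {p4,p5,p13}.
Refine {p2,p6,p7,p9,p10} on symbol a: members go to different blocks, giving {p6,p9,p10} and {p2,p7}.
Split {p6,p9,p10} by δ(·,b) → {p6,p10} and {p9}.
Split {p4,p5,p13} by δ(·,a) → {p4,p13} and {p5}.
The partition is now stable with 7 blocks: {p11,p12} | {p6,p10} | {p8} | {p4,p13} | {p2,p7} | {p9} | {p5}.

7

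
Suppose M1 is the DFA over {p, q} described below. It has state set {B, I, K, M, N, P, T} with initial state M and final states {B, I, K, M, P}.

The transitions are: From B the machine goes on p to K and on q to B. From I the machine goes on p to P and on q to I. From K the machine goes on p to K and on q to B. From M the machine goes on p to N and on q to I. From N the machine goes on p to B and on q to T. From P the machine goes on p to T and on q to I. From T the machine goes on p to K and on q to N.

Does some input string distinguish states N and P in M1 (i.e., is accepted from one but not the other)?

Yes

Every state is reachable, so we keep all 7.
Start with accepting vs non-accepting: {B,I,K,M,P} | {N,T}.
Refine {B,I,K,M,P} on symbol p: members go to different blocks, giving {B,I,K} and {M,P}.
Split {B,I,K} by δ(·,p) → {B,K} and {I}.
No further refinement is possible. Final partition (4 blocks): {B,K} | {N,T} | {M,P} | {I}.
N and P end up in different blocks, so they are distinguishable. For instance, the string 'ε' is accepted from only P.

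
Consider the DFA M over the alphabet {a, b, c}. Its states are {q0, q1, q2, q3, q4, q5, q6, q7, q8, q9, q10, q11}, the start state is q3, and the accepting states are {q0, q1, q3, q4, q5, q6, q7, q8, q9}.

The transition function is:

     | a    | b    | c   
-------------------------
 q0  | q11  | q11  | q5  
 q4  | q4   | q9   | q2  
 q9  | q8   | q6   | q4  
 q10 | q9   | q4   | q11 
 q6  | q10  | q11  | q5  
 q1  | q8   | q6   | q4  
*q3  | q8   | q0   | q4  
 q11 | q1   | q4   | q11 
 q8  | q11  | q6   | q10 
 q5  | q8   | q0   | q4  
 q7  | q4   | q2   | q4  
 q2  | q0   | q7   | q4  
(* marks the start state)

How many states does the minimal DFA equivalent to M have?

All states are reachable from the start state.
Initial partition by acceptance: {q0,q1,q3,q4,q5,q6,q7,q8,q9} | {q2,q10,q11}.
On input a, block {q0,q1,q3,q4,q5,q6,q7,q8,q9} splits into {q1,q3,q4,q5,q7,q9} and {q0,q6,q8}.
Refine {q1,q3,q4,q5,q7,q9} on symbol a: members go to different blocks, giving {q1,q3,q5,q9} and {q4,q7}.
Split {q2,q10,q11} by δ(·,a) → {q10,q11} and {q2}.
Refine {q0,q6,q8} on symbol b: members go to different blocks, giving {q0,q6} and {q8}.
Split {q4,q7} by δ(·,b) → {q4} and {q7}.
Stable partition: {q1,q3,q5,q9} | {q10,q11} | {q0,q6} | {q4} | {q2} | {q8} | {q7} — 7 equivalence classes.

7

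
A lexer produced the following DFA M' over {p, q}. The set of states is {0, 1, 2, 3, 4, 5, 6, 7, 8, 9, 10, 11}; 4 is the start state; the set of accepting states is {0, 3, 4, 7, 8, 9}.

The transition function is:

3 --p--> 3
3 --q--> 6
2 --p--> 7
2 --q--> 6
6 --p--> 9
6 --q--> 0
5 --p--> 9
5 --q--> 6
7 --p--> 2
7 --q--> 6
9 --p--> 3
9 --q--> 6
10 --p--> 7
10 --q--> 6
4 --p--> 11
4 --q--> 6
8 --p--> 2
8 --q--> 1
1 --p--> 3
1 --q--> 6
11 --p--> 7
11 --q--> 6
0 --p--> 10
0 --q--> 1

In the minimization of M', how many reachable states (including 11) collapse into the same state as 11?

Reachable states from the start: {0,1,2,3,4,6,7,9,10,11}. Unreachable: {5,8} — drop them.
Initial partition by acceptance: {0,3,4,7,9} | {1,2,6,10,11}.
Split {0,3,4,7,9} by δ(·,p) → {0,4,7} and {3,9}.
Split {1,2,6,10,11} by δ(·,p) → {2,10,11} and {1,6}.
On input q, block {1,6} splits into {1} and {6}.
On input q, block {0,4,7} splits into {4,7} and {0}.
Stable partition: {4,7} | {2,10,11} | {3,9} | {1} | {6} | {0} — 6 equivalence classes.
State 11 belongs to the block {2,10,11}, which has 3 states.

3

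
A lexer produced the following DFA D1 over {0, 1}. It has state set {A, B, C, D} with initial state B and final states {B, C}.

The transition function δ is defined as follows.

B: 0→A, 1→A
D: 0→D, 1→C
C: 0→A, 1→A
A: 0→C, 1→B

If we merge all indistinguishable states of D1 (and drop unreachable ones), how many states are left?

2

States {D} cannot be reached from the start state, so discard them.
Start with accepting vs non-accepting: {B,C} | {A}.
Stable partition: {B,C} | {A} — 2 equivalence classes.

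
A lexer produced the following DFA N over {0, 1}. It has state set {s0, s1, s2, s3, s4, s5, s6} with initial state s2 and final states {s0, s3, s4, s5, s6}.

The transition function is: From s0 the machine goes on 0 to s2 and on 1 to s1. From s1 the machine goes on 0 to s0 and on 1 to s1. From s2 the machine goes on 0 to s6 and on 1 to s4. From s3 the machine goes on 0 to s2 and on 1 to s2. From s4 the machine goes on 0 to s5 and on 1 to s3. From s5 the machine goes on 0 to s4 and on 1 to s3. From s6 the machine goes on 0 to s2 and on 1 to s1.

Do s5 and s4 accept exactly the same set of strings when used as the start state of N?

Every state is reachable, so we keep all 7.
Initial partition by acceptance: {s0,s3,s4,s5,s6} | {s1,s2}.
On input 0, block {s0,s3,s4,s5,s6} splits into {s0,s3,s6} and {s4,s5}.
Refine {s1,s2} on symbol 1: members go to different blocks, giving {s1} and {s2}.
Refine {s0,s3,s6} on symbol 1: members go to different blocks, giving {s0,s6} and {s3}.
The partition is now stable with 5 blocks: {s0,s6} | {s1} | {s4,s5} | {s2} | {s3}.
s5 and s4 lie in the same block of the stable partition, so they are equivalent — no string distinguishes them.

Yes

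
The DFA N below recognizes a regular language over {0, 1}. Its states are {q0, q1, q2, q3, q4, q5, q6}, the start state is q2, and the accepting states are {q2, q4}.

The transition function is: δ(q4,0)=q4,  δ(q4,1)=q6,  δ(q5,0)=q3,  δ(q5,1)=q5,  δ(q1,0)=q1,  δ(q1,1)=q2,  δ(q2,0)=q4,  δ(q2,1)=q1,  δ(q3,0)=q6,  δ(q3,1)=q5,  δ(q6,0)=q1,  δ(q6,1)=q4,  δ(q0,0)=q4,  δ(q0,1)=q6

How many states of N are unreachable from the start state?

3

Starting at q2 and following transitions, the reachable set is {q1, q2, q4, q6}. That leaves q0, q3, q5 unreachable — 3 in total.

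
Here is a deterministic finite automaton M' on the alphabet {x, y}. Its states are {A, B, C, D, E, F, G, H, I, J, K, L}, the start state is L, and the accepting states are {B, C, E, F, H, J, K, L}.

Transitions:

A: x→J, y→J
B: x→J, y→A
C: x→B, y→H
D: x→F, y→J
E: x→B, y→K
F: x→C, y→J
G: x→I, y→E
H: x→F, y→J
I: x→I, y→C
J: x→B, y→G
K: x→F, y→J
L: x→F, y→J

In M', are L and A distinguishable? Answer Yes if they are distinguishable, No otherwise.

Yes

First remove the unreachable states {D}; 11 states remain.
P0 = {B,C,E,F,H,J,K,L} | {A,G,I}.
Split {B,C,E,F,H,J,K,L} by δ(·,y) → {C,E,F,H,K,L} and {B,J}.
On input x, block {C,E,F,H,K,L} splits into {F,H,K,L} and {C,E}.
Split {F,H,K,L} by δ(·,x) → {H,K,L} and {F}.
Split {A,G,I} by δ(·,x) → {G,I} and {A}.
Refine {B,J} on symbol y: members go to different blocks, giving {B} and {J}.
No further refinement is possible. Final partition (7 blocks): {H,K,L} | {G,I} | {B} | {C,E} | {F} | {A} | {J}.
L and A end up in different blocks, so they are distinguishable. For instance, the string 'ε' is accepted from only L.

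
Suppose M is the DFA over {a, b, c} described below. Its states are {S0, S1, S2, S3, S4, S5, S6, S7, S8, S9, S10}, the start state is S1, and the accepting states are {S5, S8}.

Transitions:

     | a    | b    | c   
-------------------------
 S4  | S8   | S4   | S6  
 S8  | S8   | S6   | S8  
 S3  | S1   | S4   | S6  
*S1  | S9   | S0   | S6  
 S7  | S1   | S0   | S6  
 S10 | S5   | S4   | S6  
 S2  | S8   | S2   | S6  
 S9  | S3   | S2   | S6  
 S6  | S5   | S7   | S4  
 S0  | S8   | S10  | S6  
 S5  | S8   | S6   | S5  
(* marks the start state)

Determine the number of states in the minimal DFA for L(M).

4

P0 = {S5,S8} | {S0,S1,S2,S3,S4,S6,S7,S9,S10}.
On input a, block {S0,S1,S2,S3,S4,S6,S7,S9,S10} splits into {S0,S2,S4,S6,S10} and {S1,S3,S7,S9}.
On input b, block {S0,S2,S4,S6,S10} splits into {S0,S2,S4,S10} and {S6}.
No further refinement is possible. Final partition (4 blocks): {S5,S8} | {S0,S2,S4,S10} | {S1,S3,S7,S9} | {S6}.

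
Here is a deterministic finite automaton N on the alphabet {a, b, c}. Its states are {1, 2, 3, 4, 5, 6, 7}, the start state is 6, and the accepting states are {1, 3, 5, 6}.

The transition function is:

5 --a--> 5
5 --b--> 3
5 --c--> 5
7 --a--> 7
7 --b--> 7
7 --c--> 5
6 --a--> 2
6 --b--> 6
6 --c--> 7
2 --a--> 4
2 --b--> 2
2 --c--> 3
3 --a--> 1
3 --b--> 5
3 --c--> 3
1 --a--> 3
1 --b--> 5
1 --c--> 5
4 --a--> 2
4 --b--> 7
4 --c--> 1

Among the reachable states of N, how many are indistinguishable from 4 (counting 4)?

3

Initial partition by acceptance: {1,3,5,6} | {2,4,7}.
Split {1,3,5,6} by δ(·,a) → {1,3,5} and {6}.
Stable partition: {1,3,5} | {2,4,7} | {6} — 3 equivalence classes.
The equivalence class containing 4 is {2,4,7}, of size 3.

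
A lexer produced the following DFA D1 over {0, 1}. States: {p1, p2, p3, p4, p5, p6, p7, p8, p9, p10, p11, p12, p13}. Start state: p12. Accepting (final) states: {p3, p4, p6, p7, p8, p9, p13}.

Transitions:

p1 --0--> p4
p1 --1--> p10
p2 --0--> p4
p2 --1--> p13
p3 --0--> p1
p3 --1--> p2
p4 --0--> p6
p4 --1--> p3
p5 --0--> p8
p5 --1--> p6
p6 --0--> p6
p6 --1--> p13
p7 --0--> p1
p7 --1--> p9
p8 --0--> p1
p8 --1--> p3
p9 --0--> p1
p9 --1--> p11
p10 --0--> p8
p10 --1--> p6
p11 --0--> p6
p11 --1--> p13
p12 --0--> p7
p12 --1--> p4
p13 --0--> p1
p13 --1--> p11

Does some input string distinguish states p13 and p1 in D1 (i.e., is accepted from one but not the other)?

Reachable states from the start: {p1,p2,p3,p4,p6,p7,p8,p9,p10,p11,p12,p13}. Unreachable: {p5} — drop them.
Initial partition by acceptance: {p3,p4,p6,p7,p8,p9,p13} | {p1,p2,p10,p11,p12}.
Split {p3,p4,p6,p7,p8,p9,p13} by δ(·,0) → {p3,p7,p8,p9,p13} and {p4,p6}.
Refine {p3,p7,p8,p9,p13} on symbol 1: members go to different blocks, giving {p3,p9,p13} and {p7,p8}.
On input 0, block {p1,p2,p10,p11,p12} splits into {p1,p2,p11} and {p10,p12}.
On input 1, block {p1,p2,p11} splits into {p2,p11} and {p1}.
Stable partition: {p3,p9,p13} | {p2,p11} | {p4,p6} | {p7,p8} | {p10,p12} | {p1} — 6 equivalence classes.
p13 and p1 end up in different blocks, so they are distinguishable. For instance, the string 'ε' is accepted from only p13.

Yes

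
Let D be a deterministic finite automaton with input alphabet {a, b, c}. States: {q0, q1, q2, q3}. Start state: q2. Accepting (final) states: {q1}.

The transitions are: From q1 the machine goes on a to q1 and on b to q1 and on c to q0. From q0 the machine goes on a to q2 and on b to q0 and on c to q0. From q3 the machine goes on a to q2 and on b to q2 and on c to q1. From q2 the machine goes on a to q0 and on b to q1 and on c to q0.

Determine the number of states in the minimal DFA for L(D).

Reachable states from the start: {q0,q1,q2}. Unreachable: {q3} — drop them.
Initial partition by acceptance: {q1} | {q0,q2}.
Refine {q0,q2} on symbol b: members go to different blocks, giving {q0} and {q2}.
No further refinement is possible. Final partition (3 blocks): {q1} | {q0} | {q2}.

3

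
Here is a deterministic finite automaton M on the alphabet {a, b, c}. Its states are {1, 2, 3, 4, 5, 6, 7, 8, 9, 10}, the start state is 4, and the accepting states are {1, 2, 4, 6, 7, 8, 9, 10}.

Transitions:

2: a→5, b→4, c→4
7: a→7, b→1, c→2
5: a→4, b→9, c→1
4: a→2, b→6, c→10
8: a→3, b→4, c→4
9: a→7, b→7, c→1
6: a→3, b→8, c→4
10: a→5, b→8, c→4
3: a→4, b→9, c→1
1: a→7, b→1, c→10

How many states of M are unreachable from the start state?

0

Every one of the 10 states is reachable from 4.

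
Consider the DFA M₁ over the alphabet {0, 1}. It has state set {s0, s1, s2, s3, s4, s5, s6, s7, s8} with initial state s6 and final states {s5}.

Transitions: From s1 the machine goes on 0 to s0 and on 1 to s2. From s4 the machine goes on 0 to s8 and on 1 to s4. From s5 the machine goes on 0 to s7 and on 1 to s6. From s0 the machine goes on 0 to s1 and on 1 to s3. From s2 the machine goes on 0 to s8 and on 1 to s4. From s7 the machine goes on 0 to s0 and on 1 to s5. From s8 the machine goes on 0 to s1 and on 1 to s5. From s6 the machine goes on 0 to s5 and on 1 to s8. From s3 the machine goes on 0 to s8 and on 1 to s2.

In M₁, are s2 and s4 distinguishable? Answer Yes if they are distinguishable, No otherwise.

All states are reachable from the start state.
Initial partition by acceptance: {s5} | {s0,s1,s2,s3,s4,s6,s7,s8}.
On input 0, block {s0,s1,s2,s3,s4,s6,s7,s8} splits into {s0,s1,s2,s3,s4,s7,s8} and {s6}.
Split {s0,s1,s2,s3,s4,s7,s8} by δ(·,1) → {s0,s1,s2,s3,s4} and {s7,s8}.
Split {s0,s1,s2,s3,s4} by δ(·,0) → {s2,s3,s4} and {s0,s1}.
No further refinement is possible. Final partition (5 blocks): {s5} | {s2,s3,s4} | {s6} | {s7,s8} | {s0,s1}.
s2 and s4 lie in the same block of the stable partition, so they are equivalent — no string distinguishes them.

No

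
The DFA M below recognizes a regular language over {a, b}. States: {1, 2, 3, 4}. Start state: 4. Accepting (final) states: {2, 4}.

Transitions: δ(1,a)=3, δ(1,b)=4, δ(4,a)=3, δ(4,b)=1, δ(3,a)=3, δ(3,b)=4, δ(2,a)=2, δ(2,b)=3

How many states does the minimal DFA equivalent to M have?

States {2} cannot be reached from the start state, so discard them.
P0 = {4} | {1,3}.
The partition is now stable with 2 blocks: {4} | {1,3}.

2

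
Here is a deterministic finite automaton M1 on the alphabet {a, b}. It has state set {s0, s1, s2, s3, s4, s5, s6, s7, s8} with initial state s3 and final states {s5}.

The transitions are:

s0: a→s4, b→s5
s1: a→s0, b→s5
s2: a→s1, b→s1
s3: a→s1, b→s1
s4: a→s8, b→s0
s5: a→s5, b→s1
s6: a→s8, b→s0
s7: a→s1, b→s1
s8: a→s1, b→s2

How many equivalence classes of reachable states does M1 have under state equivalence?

States {s6,s7} cannot be reached from the start state, so discard them.
Initial partition by acceptance: {s5} | {s0,s1,s2,s3,s4,s8}.
On input b, block {s0,s1,s2,s3,s4,s8} splits into {s2,s3,s4,s8} and {s0,s1}.
Refine {s2,s3,s4,s8} on symbol a: members go to different blocks, giving {s2,s3,s8} and {s4}.
Refine {s2,s3,s8} on symbol b: members go to different blocks, giving {s2,s3} and {s8}.
Refine {s0,s1} on symbol a: members go to different blocks, giving {s0} and {s1}.
Stable partition: {s5} | {s2,s3} | {s0} | {s4} | {s8} | {s1} — 6 equivalence classes.

6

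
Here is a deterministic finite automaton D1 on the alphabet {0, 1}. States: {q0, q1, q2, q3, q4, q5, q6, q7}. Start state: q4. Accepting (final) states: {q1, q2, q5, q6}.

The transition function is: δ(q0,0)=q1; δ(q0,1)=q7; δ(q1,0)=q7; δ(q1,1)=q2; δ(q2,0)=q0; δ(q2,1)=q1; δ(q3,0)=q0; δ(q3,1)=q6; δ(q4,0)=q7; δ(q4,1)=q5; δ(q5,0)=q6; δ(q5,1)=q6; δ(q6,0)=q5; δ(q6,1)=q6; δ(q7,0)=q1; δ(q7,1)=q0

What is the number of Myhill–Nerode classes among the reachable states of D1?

4

Reachable states from the start: {q0,q1,q2,q4,q5,q6,q7}. Unreachable: {q3} — drop them.
Start with accepting vs non-accepting: {q1,q2,q5,q6} | {q0,q4,q7}.
On input 0, block {q1,q2,q5,q6} splits into {q1,q2} and {q5,q6}.
On input 0, block {q0,q4,q7} splits into {q0,q7} and {q4}.
No further refinement is possible. Final partition (4 blocks): {q1,q2} | {q0,q7} | {q5,q6} | {q4}.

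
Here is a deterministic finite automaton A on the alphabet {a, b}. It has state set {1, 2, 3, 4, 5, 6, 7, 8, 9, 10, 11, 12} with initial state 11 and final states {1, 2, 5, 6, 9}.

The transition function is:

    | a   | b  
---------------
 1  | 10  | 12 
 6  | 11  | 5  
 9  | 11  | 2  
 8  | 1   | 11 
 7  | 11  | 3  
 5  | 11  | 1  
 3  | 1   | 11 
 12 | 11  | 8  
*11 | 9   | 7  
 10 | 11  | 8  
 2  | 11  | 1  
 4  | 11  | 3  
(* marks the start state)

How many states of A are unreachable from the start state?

3

Starting at 11 and following transitions, the reachable set is {1, 2, 3, 7, 8, 9, 10, 11, 12}. That leaves 4, 5, 6 unreachable — 3 in total.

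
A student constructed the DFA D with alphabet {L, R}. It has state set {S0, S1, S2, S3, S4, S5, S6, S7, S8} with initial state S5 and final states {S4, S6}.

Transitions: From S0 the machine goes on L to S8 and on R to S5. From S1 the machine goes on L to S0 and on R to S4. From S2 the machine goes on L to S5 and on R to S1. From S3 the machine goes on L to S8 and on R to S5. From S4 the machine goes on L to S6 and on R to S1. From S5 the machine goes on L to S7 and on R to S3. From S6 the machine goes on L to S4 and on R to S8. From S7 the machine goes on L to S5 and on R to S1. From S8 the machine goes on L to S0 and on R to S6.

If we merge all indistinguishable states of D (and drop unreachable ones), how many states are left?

First remove the unreachable states {S2}; 8 states remain.
P0 = {S4,S6} | {S0,S1,S3,S5,S7,S8}.
On input R, block {S0,S1,S3,S5,S7,S8} splits into {S0,S3,S5,S7} and {S1,S8}.
On input L, block {S0,S3,S5,S7} splits into {S0,S3} and {S5,S7}.
Split {S5,S7} by δ(·,R) → {S5} and {S7}.
The partition is now stable with 5 blocks: {S4,S6} | {S0,S3} | {S1,S8} | {S5} | {S7}.

5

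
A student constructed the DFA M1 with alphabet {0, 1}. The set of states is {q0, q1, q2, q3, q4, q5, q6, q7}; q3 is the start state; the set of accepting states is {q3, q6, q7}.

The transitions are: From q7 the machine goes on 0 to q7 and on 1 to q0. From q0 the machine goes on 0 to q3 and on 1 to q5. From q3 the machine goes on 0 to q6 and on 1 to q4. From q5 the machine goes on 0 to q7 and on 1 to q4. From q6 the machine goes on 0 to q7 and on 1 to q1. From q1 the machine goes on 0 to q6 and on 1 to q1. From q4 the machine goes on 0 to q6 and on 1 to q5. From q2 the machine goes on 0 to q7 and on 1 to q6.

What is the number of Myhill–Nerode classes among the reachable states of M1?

States {q2} cannot be reached from the start state, so discard them.
Initial partition by acceptance: {q3,q6,q7} | {q0,q1,q4,q5}.
Stable partition: {q3,q6,q7} | {q0,q1,q4,q5} — 2 equivalence classes.

2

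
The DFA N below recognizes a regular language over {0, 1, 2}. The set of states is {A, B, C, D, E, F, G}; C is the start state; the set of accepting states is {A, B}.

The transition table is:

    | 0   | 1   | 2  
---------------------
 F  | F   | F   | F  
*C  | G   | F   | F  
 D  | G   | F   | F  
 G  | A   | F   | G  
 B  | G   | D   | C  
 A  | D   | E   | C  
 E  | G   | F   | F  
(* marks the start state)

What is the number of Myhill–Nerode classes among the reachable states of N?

4

Reachable states from the start: {A,C,D,E,F,G}. Unreachable: {B} — drop them.
Initial partition by acceptance: {A} | {C,D,E,F,G}.
Refine {C,D,E,F,G} on symbol 0: members go to different blocks, giving {C,D,E,F} and {G}.
Split {C,D,E,F} by δ(·,0) → {C,D,E} and {F}.
The partition is now stable with 4 blocks: {A} | {C,D,E} | {G} | {F}.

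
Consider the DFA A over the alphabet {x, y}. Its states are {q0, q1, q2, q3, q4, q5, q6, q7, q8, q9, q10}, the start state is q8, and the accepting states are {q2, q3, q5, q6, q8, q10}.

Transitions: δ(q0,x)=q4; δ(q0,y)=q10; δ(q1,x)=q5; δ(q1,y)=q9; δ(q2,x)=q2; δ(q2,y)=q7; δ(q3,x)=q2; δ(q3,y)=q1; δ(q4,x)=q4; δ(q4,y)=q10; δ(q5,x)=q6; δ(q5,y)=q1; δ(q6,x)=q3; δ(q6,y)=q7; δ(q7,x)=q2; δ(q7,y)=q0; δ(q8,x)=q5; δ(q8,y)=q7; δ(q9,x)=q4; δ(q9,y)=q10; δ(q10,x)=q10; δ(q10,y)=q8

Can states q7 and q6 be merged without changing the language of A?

Initial partition by acceptance: {q2,q3,q5,q6,q8,q10} | {q0,q1,q4,q7,q9}.
Split {q2,q3,q5,q6,q8,q10} by δ(·,y) → {q2,q3,q5,q6,q8} and {q10}.
Refine {q0,q1,q4,q7,q9} on symbol x: members go to different blocks, giving {q0,q4,q9} and {q1,q7}.
Stable partition: {q2,q3,q5,q6,q8} | {q0,q4,q9} | {q10} | {q1,q7} — 4 equivalence classes.
q7 and q6 end up in different blocks, so they are distinguishable. For instance, the string 'ε' is accepted from only q6.

No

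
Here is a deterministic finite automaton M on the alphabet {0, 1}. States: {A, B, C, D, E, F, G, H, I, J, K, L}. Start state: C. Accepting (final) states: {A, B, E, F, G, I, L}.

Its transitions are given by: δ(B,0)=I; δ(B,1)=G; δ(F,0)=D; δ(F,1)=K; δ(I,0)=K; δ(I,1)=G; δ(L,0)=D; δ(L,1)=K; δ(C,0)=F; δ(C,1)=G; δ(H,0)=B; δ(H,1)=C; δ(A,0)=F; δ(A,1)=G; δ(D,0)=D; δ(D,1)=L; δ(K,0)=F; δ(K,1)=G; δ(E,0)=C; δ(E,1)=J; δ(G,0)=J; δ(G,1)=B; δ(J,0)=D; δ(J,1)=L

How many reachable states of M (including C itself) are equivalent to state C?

States {A,E,H} cannot be reached from the start state, so discard them.
Initial partition by acceptance: {B,F,G,I,L} | {C,D,J,K}.
Split {B,F,G,I,L} by δ(·,0) → {F,G,I,L} and {B}.
Split {F,G,I,L} by δ(·,1) → {F,L} and {G} and {I}.
On input 0, block {C,D,J,K} splits into {C,K} and {D,J}.
The partition is now stable with 6 blocks: {F,L} | {C,K} | {B} | {G} | {I} | {D,J}.
The equivalence class containing C is {C,K}, of size 2.

2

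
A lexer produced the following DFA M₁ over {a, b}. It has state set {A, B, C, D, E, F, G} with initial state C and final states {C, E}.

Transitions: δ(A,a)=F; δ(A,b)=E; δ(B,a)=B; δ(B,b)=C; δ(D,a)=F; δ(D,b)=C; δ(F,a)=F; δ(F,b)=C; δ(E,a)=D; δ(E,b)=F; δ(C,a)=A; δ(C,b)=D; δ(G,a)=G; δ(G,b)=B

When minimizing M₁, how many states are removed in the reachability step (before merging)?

No path from C leads to B, G; the other 5 states are all reachable.

2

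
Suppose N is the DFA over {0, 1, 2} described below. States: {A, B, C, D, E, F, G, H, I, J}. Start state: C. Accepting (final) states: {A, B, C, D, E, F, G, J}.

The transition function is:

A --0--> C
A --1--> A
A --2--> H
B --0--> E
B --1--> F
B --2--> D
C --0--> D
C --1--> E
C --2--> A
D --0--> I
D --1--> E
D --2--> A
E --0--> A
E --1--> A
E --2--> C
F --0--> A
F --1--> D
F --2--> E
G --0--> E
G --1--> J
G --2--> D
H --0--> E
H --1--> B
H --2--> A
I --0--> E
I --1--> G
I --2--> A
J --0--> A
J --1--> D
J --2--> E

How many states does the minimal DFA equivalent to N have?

7

Every state is reachable, so we keep all 10.
Initial partition by acceptance: {A,B,C,D,E,F,G,J} | {H,I}.
Refine {A,B,C,D,E,F,G,J} on symbol 0: members go to different blocks, giving {A,B,C,E,F,G,J} and {D}.
Refine {A,B,C,E,F,G,J} on symbol 0: members go to different blocks, giving {A,B,E,F,G,J} and {C}.
On input 0, block {A,B,E,F,G,J} splits into {B,E,F,G,J} and {A}.
Refine {B,E,F,G,J} on symbol 0: members go to different blocks, giving {E,F,J} and {B,G}.
Refine {E,F,J} on symbol 1: members go to different blocks, giving {F,J} and {E}.
Stable partition: {F,J} | {H,I} | {D} | {C} | {A} | {B,G} | {E} — 7 equivalence classes.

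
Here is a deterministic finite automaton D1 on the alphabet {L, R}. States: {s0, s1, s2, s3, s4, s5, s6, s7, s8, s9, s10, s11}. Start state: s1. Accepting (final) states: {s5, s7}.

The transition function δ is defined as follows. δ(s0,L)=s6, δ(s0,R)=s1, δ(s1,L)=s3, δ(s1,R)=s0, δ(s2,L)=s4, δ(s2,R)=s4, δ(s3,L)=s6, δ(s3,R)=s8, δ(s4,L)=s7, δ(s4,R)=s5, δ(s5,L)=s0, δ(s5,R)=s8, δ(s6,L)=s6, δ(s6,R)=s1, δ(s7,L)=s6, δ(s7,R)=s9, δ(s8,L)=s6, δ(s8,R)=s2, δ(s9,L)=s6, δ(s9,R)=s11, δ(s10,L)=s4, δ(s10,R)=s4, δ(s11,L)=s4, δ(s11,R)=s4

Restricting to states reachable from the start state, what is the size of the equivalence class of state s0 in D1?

2

Reachable states from the start: {s0,s1,s2,s3,s4,s5,s6,s7,s8,s9,s11}. Unreachable: {s10} — drop them.
Initial partition by acceptance: {s5,s7} | {s0,s1,s2,s3,s4,s6,s8,s9,s11}.
Split {s0,s1,s2,s3,s4,s6,s8,s9,s11} by δ(·,L) → {s0,s1,s2,s3,s6,s8,s9,s11} and {s4}.
Refine {s0,s1,s2,s3,s6,s8,s9,s11} on symbol L: members go to different blocks, giving {s0,s1,s3,s6,s8,s9} and {s2,s11}.
Split {s0,s1,s3,s6,s8,s9} by δ(·,R) → {s0,s1,s3,s6} and {s8,s9}.
Refine {s0,s1,s3,s6} on symbol R: members go to different blocks, giving {s0,s1,s6} and {s3}.
On input L, block {s0,s1,s6} splits into {s0,s6} and {s1}.
No further refinement is possible. Final partition (7 blocks): {s5,s7} | {s0,s6} | {s4} | {s2,s11} | {s8,s9} | {s3} | {s1}.
The equivalence class containing s0 is {s0,s6}, of size 2.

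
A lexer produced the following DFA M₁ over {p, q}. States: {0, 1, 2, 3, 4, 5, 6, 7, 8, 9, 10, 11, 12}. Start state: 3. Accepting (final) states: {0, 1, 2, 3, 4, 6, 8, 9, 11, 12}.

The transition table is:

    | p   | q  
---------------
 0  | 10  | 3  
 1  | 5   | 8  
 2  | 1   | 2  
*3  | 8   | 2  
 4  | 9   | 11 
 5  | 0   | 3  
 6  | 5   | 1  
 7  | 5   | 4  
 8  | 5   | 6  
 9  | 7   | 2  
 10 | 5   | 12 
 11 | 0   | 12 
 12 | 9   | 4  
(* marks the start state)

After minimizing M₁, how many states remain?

6

P0 = {0,1,2,3,4,6,8,9,11,12} | {5,7,10}.
Refine {0,1,2,3,4,6,8,9,11,12} on symbol p: members go to different blocks, giving {0,1,6,8,9} and {2,3,4,11,12}.
Split {0,1,6,8,9} by δ(·,q) → {1,6,8} and {0,9}.
Split {5,7,10} by δ(·,p) → {7,10} and {5}.
On input p, block {2,3,4,11,12} splits into {4,11,12} and {2,3}.
Stable partition: {1,6,8} | {7,10} | {4,11,12} | {0,9} | {5} | {2,3} — 6 equivalence classes.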